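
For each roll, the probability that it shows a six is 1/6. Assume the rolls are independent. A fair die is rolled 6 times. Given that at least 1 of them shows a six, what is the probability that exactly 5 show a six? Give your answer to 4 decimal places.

0.0010

X ~ Binomial(6, 0.166667). Want P(X=5 | X≥1) = P(X=5) / P(X≥1).
P(X=5) = C(6,5)·0.166667^5·0.833333^1 = 0.000643
P(X≥1) = 1 − 0.334898 = 0.665102
Ratio = 0.000643 / 0.665102 = 0.000967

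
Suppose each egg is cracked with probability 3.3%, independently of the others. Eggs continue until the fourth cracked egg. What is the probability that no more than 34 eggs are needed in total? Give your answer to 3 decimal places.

Finishing within 34 eggs ⇔ at least 4 successes in the first 34. With X ~ Binomial(34, 0.033), P(Y ≤ 34) = 1 − P(X ≤ 3).
  k=0: C(34,0)·0.033^0·0.967^34 = 0.31952
  k=1: C(34,1)·0.033^1·0.967^33 = 0.37074
  k=2: C(34,2)·0.033^2·0.967^32 = 0.20876
  k=3: C(34,3)·0.033^3·0.967^31 = 0.07599
1 − 0.97500 = 0.02500

0.025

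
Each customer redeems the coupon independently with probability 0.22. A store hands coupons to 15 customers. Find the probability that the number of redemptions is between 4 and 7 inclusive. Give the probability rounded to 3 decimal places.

0.420

X ~ Binomial(15, 0.22); P(4 ≤ X ≤ 7) = Σ C(15,k) p^k (1−p)^(15−k) over k:
  k=4: C(15,4)·0.22^4·0.78^11 = 0.20790
  k=5: C(15,5)·0.22^5·0.78^10 = 0.12901
  k=6: C(15,6)·0.22^6·0.78^9 = 0.06064
  k=7: C(15,7)·0.22^7·0.78^8 = 0.02199
Total = 0.41955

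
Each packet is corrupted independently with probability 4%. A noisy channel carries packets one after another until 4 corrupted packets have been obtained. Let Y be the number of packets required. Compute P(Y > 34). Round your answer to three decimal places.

0.954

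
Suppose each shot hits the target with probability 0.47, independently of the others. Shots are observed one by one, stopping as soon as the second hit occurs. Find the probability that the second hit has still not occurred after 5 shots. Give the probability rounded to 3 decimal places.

Needing more than 5 shots ⇔ fewer than 2 successes in the first 5. With X ~ Binomial(5, 0.47), P(Y > 5) = P(X ≤ 1).
  k=0: C(5,0)·0.47^0·0.53^5 = 0.04182
  k=1: C(5,1)·0.47^1·0.53^4 = 0.18543
P(X ≤ 1) = 0.22725

0.227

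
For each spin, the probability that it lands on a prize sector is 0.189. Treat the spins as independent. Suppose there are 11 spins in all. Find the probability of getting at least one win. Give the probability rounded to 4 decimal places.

0.9002

P(at least one) = 1 − P(none) = 1 − (1 − 0.189)^11
= 1 − 0.099823 = 0.900177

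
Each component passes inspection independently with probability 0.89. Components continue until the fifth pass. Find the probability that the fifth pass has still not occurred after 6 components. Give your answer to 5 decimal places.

0.13447

Needing more than 6 components ⇔ fewer than 5 successes in the first 6. With X ~ Binomial(6, 0.89), P(Y > 6) = P(X ≤ 4).
  k=0: C(6,0)·0.89^0·0.11^6 = 0.0000018
  k=1: C(6,1)·0.89^1·0.11^5 = 0.0000860
  k=2: C(6,2)·0.89^2·0.11^4 = 0.0017396
  k=3: C(6,3)·0.89^3·0.11^3 = 0.0187663
  k=4: C(6,4)·0.89^4·0.11^2 = 0.1138772
P(X ≤ 4) = 0.1344708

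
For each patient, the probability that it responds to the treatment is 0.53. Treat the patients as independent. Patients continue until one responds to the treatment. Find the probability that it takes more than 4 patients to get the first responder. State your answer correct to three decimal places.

Y = number of patients to the first success; geometric, p = 0.53.
P(Y > 4) = P(first 4 all fail) = (1−p)^4 = 0.04880

0.049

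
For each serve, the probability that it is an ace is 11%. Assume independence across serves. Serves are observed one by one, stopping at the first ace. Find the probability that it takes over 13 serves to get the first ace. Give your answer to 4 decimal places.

0.2198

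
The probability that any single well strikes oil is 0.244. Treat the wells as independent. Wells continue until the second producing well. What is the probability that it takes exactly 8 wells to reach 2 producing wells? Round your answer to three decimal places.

0.078

Y = trial on which the second success occurs; negative binomial, r=2, p=0.244.
P(Y=8) = C(7,1) · p^2 · (1−p)^6
= 7 · 0.059536 · 0.18669 = 0.07781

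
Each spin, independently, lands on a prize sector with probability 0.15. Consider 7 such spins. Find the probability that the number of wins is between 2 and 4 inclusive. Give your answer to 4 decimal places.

0.2822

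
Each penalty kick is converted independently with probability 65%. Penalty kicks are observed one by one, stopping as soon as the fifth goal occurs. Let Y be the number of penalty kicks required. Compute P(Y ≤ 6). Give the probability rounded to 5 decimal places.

Finishing within 6 penalty kicks ⇔ at least 5 successes in the first 6. With X ~ Binomial(6, 0.65), P(Y ≤ 6) = 1 − P(X ≤ 4).
  k=0: C(6,0)·0.65^0·0.35^6 = 0.0018383
  k=1: C(6,1)·0.65^1·0.35^5 = 0.0204835
  k=2: C(6,2)·0.65^2·0.35^4 = 0.0951021
  k=3: C(6,3)·0.65^3·0.35^3 = 0.2354909
  k=4: C(6,4)·0.65^4·0.35^2 = 0.3280052
1 − 0.6809201 = 0.3190799

0.31908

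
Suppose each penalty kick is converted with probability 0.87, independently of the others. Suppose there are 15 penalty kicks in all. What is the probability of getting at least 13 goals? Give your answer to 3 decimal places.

0.692

X ~ Binomial(15, 0.87); P(X ≥ 13) = Σ C(15,k) p^k (1−p)^(15−k) over k:
  k=13: C(15,13)·0.87^13·0.13^2 = 0.29029
  k=14: C(15,14)·0.87^14·0.13^1 = 0.27753
  k=15: C(15,15)·0.87^15·0.13^0 = 0.12382
Total = 0.69163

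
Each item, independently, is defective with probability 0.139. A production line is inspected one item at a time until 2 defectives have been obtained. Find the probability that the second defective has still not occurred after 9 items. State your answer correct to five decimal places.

0.63785

Needing more than 9 items ⇔ fewer than 2 successes in the first 9. With X ~ Binomial(9, 0.139), P(Y > 9) = P(X ≤ 1).
  k=0: C(9,0)·0.139^0·0.861^9 = 0.2600329
  k=1: C(9,1)·0.139^1·0.861^8 = 0.3778179
P(X ≤ 1) = 0.6378508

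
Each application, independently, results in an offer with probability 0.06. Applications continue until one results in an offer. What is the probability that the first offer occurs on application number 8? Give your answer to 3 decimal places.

Geometric (trials to first success), p = 0.06.
P(Y = 8) = (1−p)^7 · p = 0.64848 · 0.06 = 0.03891

0.039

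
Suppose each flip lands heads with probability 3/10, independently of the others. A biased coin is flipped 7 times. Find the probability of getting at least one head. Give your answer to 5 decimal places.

0.91765

P(at least one) = 1 − P(none) = 1 − (1 − 0.30)^7
= 1 − 0.0823543 = 0.9176457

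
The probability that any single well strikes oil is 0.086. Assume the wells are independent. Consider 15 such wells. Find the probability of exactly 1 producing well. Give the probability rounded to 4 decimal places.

0.3663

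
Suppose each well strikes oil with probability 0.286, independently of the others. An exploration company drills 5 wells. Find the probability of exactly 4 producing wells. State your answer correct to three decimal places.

0.024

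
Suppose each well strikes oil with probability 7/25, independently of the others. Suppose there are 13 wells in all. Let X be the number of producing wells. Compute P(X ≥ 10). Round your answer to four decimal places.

0.0004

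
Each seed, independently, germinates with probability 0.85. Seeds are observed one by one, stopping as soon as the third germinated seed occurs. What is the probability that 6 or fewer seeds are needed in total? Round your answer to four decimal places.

0.9941

Finishing within 6 seeds ⇔ at least 3 successes in the first 6. With X ~ Binomial(6, 0.85), P(Y ≤ 6) = 1 − P(X ≤ 2).
  k=0: C(6,0)·0.85^0·0.15^6 = 0.000011
  k=1: C(6,1)·0.85^1·0.15^5 = 0.000387
  k=2: C(6,2)·0.85^2·0.15^4 = 0.005486
1 − 0.005885 = 0.994115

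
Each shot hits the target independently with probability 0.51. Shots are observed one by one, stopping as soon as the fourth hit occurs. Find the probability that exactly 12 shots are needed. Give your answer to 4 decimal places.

0.0371

Y = trial on which the fourth success occurs; negative binomial, r=4, p=0.51.
P(Y=12) = C(11,3) · p^4 · (1−p)^8
= 165 · 0.067652 · 0.0033233 = 0.037097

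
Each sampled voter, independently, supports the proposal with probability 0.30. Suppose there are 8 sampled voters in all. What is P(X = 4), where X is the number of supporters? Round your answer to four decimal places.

X ~ Binomial(n=8, p=0.30).
P(X=4) = C(8,4) · p^4 · (1−p)^4
= 70 · 0.0081 · 0.2401 = 0.136137

0.1361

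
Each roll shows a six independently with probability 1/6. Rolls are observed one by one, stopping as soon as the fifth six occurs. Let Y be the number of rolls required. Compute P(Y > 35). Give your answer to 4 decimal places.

Needing more than 35 rolls ⇔ fewer than 5 successes in the first 35. With X ~ Binomial(35, 0.166667), P(Y > 35) = P(X ≤ 4).
  k=0: C(35,0)·0.166667^0·0.833333^35 = 0.001693
  k=1: C(35,1)·0.166667^1·0.833333^34 = 0.011851
  k=2: C(35,2)·0.166667^2·0.833333^33 = 0.040293
  k=3: C(35,3)·0.166667^3·0.833333^32 = 0.088645
  k=4: C(35,4)·0.166667^4·0.833333^31 = 0.141833
P(X ≤ 4) = 0.284315

0.2843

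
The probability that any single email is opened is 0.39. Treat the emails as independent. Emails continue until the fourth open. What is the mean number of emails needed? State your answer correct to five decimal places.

10.25641

Y = total emails until the fourth success; negative binomial with r=4, p=0.39.
E[Y] = r / p = 4 / 0.39 = 10.2564103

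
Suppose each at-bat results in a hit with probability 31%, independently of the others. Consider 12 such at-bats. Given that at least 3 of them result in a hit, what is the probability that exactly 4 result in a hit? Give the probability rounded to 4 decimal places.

0.3049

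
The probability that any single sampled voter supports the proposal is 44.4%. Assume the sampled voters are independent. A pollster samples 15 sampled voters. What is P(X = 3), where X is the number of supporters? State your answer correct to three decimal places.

X ~ Binomial(n=15, p=0.444).
P(X=3) = C(15,3) · p^3 · (1−p)^12
= 455 · 0.087528 · 0.00087277 = 0.03476

0.035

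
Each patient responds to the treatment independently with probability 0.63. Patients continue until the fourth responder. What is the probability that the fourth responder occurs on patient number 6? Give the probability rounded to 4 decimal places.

0.2157

Y = trial on which the fourth success occurs; negative binomial, r=4, p=0.63.
P(Y=6) = C(5,3) · p^4 · (1−p)^2
= 10 · 0.15753 · 0.1369 = 0.215658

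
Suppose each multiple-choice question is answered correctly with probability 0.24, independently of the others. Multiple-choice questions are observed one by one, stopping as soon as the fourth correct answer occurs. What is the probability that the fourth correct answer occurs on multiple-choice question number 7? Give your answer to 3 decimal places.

0.029

Y = trial on which the fourth success occurs; negative binomial, r=4, p=0.24.
P(Y=7) = C(6,3) · p^4 · (1−p)^3
= 20 · 0.0033178 · 0.43898 = 0.02913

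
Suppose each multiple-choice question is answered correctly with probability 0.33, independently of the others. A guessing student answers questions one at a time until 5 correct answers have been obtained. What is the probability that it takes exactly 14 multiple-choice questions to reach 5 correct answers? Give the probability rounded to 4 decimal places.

Y = trial on which the fifth success occurs; negative binomial, r=5, p=0.33.
P(Y=14) = C(13,4) · p^5 · (1−p)^9
= 715 · 0.0039135 · 0.027207 = 0.076129

0.0761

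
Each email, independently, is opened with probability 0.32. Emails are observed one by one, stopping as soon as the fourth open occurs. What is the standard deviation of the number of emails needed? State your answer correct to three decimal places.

5.154

Y = total emails until the fourth success; negative binomial with r=4, p=0.32.
SD(Y) = √[r(1−p)/p²] = √(26.56250) = 5.15388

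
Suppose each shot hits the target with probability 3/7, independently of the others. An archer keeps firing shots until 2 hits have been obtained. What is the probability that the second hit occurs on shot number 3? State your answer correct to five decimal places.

0.20991

Y = trial on which the second success occurs; negative binomial, r=2, p=0.428571.
P(Y=3) = C(2,1) · p^2 · (1−p)^1
= 2 · 0.18367 · 0.57143 = 0.2099125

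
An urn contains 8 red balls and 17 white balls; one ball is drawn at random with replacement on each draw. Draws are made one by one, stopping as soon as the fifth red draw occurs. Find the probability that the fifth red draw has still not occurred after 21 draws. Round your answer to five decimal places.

Needing more than 21 draws ⇔ fewer than 5 successes in the first 21. With X ~ Binomial(21, 0.32), P(Y > 21) = P(X ≤ 4).
  k=0: C(21,0)·0.32^0·0.68^21 = 0.0003039
  k=1: C(21,1)·0.32^1·0.68^20 = 0.0030029
  k=2: C(21,2)·0.32^2·0.68^19 = 0.0141315
  k=3: C(21,3)·0.32^3·0.68^18 = 0.0421174
  k=4: C(21,4)·0.32^4·0.68^17 = 0.0891899
P(X ≤ 4) = 0.1487457

0.14875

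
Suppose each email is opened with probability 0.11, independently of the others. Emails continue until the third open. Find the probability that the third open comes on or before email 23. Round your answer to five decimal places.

0.47170

Finishing within 23 emails ⇔ at least 3 successes in the first 23. With X ~ Binomial(23, 0.11), P(Y ≤ 23) = 1 − P(X ≤ 2).
  k=0: C(23,0)·0.11^0·0.89^23 = 0.0685441
  k=1: C(23,1)·0.11^1·0.89^22 = 0.1948501
  k=2: C(23,2)·0.11^2·0.89^21 = 0.2649086
1 − 0.5283028 = 0.4716972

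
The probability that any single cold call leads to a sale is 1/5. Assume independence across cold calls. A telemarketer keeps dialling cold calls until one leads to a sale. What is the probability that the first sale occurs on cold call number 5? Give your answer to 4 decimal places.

0.0819

Geometric (trials to first success), p = 0.20.
P(Y = 5) = (1−p)^4 · p = 0.4096 · 0.20 = 0.081920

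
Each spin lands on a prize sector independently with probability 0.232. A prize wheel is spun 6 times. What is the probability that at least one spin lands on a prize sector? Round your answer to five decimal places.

0.79480

P(at least one) = 1 − P(none) = 1 − (1 − 0.232)^6
= 1 − 0.2051953 = 0.7948047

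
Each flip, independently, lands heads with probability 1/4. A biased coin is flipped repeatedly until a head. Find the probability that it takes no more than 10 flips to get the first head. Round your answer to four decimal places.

Y = number of flips to the first success; geometric, p = 0.25.
P(Y ≤ 10) = 1 − (1−p)^10 = 1 − 0.056314 = 0.943686

0.9437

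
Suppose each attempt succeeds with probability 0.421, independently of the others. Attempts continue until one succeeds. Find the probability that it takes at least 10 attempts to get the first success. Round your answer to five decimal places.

Y = number of attempts to the first success; geometric, p = 0.421.
P(Y > 9) = P(first 9 all fail) = (1−p)^9 = 0.0073132

0.00731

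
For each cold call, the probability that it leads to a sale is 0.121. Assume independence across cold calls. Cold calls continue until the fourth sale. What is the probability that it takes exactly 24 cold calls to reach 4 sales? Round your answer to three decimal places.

Y = trial on which the fourth success occurs; negative binomial, r=4, p=0.121.
P(Y=24) = C(23,3) · p^4 · (1−p)^20
= 1771 · 0.00021436 · 0.075819 = 0.02878

0.029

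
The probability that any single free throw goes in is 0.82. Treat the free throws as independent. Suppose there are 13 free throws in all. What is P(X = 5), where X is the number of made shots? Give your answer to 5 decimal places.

X ~ Binomial(n=13, p=0.82).
P(X=5) = C(13,5) · p^5 · (1−p)^8
= 1287 · 0.37074 · 1.102e-06 = 0.0005258

0.00053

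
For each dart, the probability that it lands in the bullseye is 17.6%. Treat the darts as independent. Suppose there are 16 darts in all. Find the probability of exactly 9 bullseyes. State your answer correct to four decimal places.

0.0005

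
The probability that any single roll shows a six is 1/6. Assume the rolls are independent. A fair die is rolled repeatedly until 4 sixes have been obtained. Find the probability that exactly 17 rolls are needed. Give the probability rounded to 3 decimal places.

Y = trial on which the fourth success occurs; negative binomial, r=4, p=0.166667.
P(Y=17) = C(16,3) · p^4 · (1−p)^13
= 560 · 0.0007716 · 0.093464 = 0.04039

0.040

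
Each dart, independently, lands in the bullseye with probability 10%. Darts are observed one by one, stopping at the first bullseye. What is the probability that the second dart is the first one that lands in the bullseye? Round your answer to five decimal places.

Geometric (trials to first success), p = 0.10.
P(Y = 2) = (1−p)^1 · p = 0.9 · 0.10 = 0.0900000

0.09000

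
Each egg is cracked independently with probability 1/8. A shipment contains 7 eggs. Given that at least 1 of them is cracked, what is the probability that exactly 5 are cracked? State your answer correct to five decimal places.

0.00081

X ~ Binomial(7, 0.125). Want P(X=5 | X≥1) = P(X=5) / P(X≥1).
P(X=5) = C(7,5)·0.125^5·0.875^2 = 0.0004907
P(X≥1) = 1 − 0.3926959 = 0.6073041
Ratio = 0.0004907 / 0.6073041 = 0.0008079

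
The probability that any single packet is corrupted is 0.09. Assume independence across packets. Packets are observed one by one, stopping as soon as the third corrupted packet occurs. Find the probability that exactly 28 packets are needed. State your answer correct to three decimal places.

Y = trial on which the third success occurs; negative binomial, r=3, p=0.09.
P(Y=28) = C(27,2) · p^3 · (1−p)^25
= 351 · 0.000729 · 0.094631 = 0.02421

0.024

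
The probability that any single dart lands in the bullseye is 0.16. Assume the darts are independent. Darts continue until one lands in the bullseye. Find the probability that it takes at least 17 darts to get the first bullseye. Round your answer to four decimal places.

0.0614

Y = number of darts to the first success; geometric, p = 0.16.
P(Y > 16) = P(first 16 all fail) = (1−p)^16 = 0.061442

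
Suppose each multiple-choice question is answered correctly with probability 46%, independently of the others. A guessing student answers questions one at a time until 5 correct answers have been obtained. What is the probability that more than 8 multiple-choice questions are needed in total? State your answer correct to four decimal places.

0.7202

Needing more than 8 multiple-choice questions ⇔ fewer than 5 successes in the first 8. With X ~ Binomial(8, 0.46), P(Y > 8) = P(X ≤ 4).
  k=0: C(8,0)·0.46^0·0.54^8 = 0.007230
  k=1: C(8,1)·0.46^1·0.54^7 = 0.049272
  k=2: C(8,2)·0.46^2·0.54^6 = 0.146905
  k=3: C(8,3)·0.46^3·0.54^5 = 0.250282
  k=4: C(8,4)·0.46^4·0.54^4 = 0.266504
P(X ≤ 4) = 0.720194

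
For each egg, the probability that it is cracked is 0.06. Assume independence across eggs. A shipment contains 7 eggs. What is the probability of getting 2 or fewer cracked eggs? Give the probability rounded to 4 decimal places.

0.9937

X ~ Binomial(7, 0.06); P(X ≤ 2) = Σ C(7,k) p^k (1−p)^(7−k) over k:
  k=0: C(7,0)·0.06^0·0.94^7 = 0.648478
  k=1: C(7,1)·0.06^1·0.94^6 = 0.289745
  k=2: C(7,2)·0.06^2·0.94^5 = 0.055483
Total = 0.993706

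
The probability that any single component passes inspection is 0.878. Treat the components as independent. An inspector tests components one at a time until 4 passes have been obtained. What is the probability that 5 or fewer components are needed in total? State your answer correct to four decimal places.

Finishing within 5 components ⇔ at least 4 successes in the first 5. With X ~ Binomial(5, 0.878), P(Y ≤ 5) = 1 − P(X ≤ 3).
  k=0: C(5,0)·0.878^0·0.122^5 = 0.000027
  k=1: C(5,1)·0.878^1·0.122^4 = 0.000973
  k=2: C(5,2)·0.878^2·0.122^3 = 0.013998
  k=3: C(5,3)·0.878^3·0.122^2 = 0.100740
1 − 0.115738 = 0.884262

0.8843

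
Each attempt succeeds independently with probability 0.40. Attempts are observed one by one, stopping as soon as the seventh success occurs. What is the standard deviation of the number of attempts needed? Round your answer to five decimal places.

Y = total attempts until the seventh success; negative binomial with r=7, p=0.40.
SD(Y) = √[r(1−p)/p²] = √(26.2500000) = 5.1234754

5.12348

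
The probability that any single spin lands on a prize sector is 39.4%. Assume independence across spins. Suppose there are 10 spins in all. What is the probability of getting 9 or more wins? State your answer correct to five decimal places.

X ~ Binomial(10, 0.394); P(X ≥ 9) = Σ C(10,k) p^k (1−p)^(10−k) over k:
  k=9: C(10,9)·0.394^9·0.606^1 = 0.0013866
  k=10: C(10,10)·0.394^10·0.606^0 = 0.0000901
Total = 0.0014767

0.00148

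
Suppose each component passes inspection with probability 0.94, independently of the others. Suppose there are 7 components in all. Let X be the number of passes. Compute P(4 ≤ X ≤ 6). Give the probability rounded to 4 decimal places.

0.3511

X ~ Binomial(7, 0.94); P(4 ≤ X ≤ 6) = Σ C(7,k) p^k (1−p)^(7−k) over k:
  k=4: C(7,4)·0.94^4·0.06^3 = 0.005902
  k=5: C(7,5)·0.94^5·0.06^2 = 0.055483
  k=6: C(7,6)·0.94^6·0.06^1 = 0.289745
Total = 0.351131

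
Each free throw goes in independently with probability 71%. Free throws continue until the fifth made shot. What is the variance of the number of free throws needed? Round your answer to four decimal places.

Y = total free throws until the fifth success; negative binomial with r=5, p=0.71.
Var(Y) = r(1−p)/p² = 5·0.29 / 0.71² = 2.876413

2.8764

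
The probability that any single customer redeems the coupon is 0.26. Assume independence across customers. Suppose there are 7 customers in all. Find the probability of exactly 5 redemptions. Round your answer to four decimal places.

X ~ Binomial(n=7, p=0.26).
P(X=5) = C(7,5) · p^5 · (1−p)^2
= 21 · 0.0011881 · 0.5476 = 0.013663

0.0137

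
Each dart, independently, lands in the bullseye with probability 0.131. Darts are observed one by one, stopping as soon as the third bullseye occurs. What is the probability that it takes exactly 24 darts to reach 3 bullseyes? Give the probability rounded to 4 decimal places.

Y = trial on which the third success occurs; negative binomial, r=3, p=0.131.
P(Y=24) = C(23,2) · p^3 · (1−p)^21
= 253 · 0.0022481 · 0.05241 = 0.029809

0.0298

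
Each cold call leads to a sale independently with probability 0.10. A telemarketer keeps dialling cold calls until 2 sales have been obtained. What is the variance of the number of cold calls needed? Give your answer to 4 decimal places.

Y = total cold calls until the second success; negative binomial with r=2, p=0.10.
Var(Y) = r(1−p)/p² = 2·0.90 / 0.10² = 180.000000

180.0000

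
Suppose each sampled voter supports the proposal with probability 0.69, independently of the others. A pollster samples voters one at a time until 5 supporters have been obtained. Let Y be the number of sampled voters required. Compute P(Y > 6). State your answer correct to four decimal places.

0.6012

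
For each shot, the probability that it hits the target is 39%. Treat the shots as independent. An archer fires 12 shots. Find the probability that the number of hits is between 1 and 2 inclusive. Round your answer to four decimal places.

X ~ Binomial(12, 0.39); P(1 ≤ X ≤ 2) = Σ C(12,k) p^k (1−p)^(12−k) over k:
  k=1: C(12,1)·0.39^1·0.61^11 = 0.020365
  k=2: C(12,2)·0.39^2·0.61^10 = 0.071610
Total = 0.091974

0.0920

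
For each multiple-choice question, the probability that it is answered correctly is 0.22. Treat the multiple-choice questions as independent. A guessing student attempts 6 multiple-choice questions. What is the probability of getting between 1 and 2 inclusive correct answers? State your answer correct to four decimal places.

X ~ Binomial(6, 0.22); P(1 ≤ X ≤ 2) = Σ C(6,k) p^k (1−p)^(6−k) over k:
  k=1: C(6,1)·0.22^1·0.78^5 = 0.381107
  k=2: C(6,2)·0.22^2·0.78^4 = 0.268729
Total = 0.649836

0.6498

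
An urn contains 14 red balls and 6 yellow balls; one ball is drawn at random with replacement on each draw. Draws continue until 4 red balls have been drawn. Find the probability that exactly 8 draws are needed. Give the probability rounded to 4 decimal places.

0.0681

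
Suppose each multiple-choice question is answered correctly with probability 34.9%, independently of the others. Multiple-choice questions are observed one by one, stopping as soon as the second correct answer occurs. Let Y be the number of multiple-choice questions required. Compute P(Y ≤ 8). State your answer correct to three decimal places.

Finishing within 8 multiple-choice questions ⇔ at least 2 successes in the first 8. With X ~ Binomial(8, 0.349), P(Y ≤ 8) = 1 − P(X ≤ 1).
  k=0: C(8,0)·0.349^0·0.651^8 = 0.03226
  k=1: C(8,1)·0.349^1·0.651^7 = 0.13835
1 − 0.17061 = 0.82939

0.829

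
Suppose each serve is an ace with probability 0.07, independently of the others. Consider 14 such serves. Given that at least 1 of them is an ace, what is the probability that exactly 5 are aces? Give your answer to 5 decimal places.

X ~ Binomial(14, 0.07). Want P(X=5 | X≥1) = P(X=5) / P(X≥1).
P(X=5) = C(14,5)·0.07^5·0.93^9 = 0.0017511
P(X≥1) = 1 − 0.3620439 = 0.6379561
Ratio = 0.0017511 / 0.6379561 = 0.0027448

0.00274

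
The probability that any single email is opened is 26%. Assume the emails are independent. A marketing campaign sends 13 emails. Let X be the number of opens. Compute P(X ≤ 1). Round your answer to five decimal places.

X ~ Binomial(13, 0.26); P(X ≤ 1) = Σ C(13,k) p^k (1−p)^(13−k) over k:
  k=0: C(13,0)·0.26^0·0.74^13 = 0.0199532
  k=1: C(13,1)·0.26^1·0.74^12 = 0.0911375
Total = 0.1110907

0.11109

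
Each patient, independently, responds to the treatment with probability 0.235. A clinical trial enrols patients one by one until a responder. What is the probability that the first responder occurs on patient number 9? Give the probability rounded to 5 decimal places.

0.02757

Geometric (trials to first success), p = 0.235.
P(Y = 9) = (1−p)^8 · p = 0.1173 · 0.235 = 0.0275651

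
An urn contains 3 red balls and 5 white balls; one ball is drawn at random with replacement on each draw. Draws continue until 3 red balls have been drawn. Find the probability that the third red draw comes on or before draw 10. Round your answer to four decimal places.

0.7890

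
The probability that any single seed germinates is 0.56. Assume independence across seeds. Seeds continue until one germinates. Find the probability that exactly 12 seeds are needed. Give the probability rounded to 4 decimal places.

Geometric (trials to first success), p = 0.56.
P(Y = 12) = (1−p)^11 · p = 0.00011967 · 0.56 = 0.000067

0.0001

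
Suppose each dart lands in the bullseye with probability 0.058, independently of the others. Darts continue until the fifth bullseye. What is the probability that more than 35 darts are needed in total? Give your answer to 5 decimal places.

Needing more than 35 darts ⇔ fewer than 5 successes in the first 35. With X ~ Binomial(35, 0.058), P(Y > 35) = P(X ≤ 4).
  k=0: C(35,0)·0.058^0·0.942^35 = 0.1235326
  k=1: C(35,1)·0.058^1·0.942^34 = 0.2662115
  k=2: C(35,2)·0.058^2·0.942^33 = 0.2786460
  k=3: C(35,3)·0.058^3·0.942^32 = 0.1887220
  k=4: C(35,4)·0.058^4·0.942^31 = 0.0929586
P(X ≤ 4) = 0.9500706

0.95007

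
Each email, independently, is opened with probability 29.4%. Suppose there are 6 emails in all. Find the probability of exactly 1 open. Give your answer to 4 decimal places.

0.3094

X ~ Binomial(n=6, p=0.294).
P(X=1) = C(6,1) · p^1 · (1−p)^5
= 6 · 0.294 · 0.1754 = 0.309401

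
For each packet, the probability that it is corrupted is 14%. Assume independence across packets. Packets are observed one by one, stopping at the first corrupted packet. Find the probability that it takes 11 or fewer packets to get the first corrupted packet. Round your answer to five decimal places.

Y = number of packets to the first success; geometric, p = 0.14.
P(Y ≤ 11) = 1 − (1−p)^11 = 1 − 0.1903194 = 0.8096806

0.80968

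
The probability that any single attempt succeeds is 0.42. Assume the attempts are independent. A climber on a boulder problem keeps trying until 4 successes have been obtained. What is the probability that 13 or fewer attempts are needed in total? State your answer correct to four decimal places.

Finishing within 13 attempts ⇔ at least 4 successes in the first 13. With X ~ Binomial(13, 0.42), P(Y ≤ 13) = 1 − P(X ≤ 3).
  k=0: C(13,0)·0.42^0·0.58^13 = 0.000841
  k=1: C(13,1)·0.42^1·0.58^12 = 0.007913
  k=2: C(13,2)·0.42^2·0.58^11 = 0.034380
  k=3: C(13,3)·0.42^3·0.58^10 = 0.091284
1 − 0.134417 = 0.865583

0.8656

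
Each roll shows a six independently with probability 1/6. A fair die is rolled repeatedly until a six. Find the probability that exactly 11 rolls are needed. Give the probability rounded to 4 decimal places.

Geometric (trials to first success), p = 0.166667.
P(Y = 11) = (1−p)^10 · p = 0.16151 · 0.166667 = 0.026918

0.0269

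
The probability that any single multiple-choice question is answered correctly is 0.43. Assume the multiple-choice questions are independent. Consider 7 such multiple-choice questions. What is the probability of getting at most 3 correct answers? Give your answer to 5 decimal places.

X ~ Binomial(7, 0.43); P(X ≤ 3) = Σ C(7,k) p^k (1−p)^(7−k) over k:
  k=0: C(7,0)·0.43^0·0.57^7 = 0.0195490
  k=1: C(7,1)·0.43^1·0.57^6 = 0.1032323
  k=2: C(7,2)·0.43^2·0.57^5 = 0.2336310
  k=3: C(7,3)·0.43^3·0.57^4 = 0.2937466
Total = 0.6501589

0.65016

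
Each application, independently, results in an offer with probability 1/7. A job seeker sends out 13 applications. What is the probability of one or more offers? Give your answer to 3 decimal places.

0.865

P(at least one) = 1 − P(none) = 1 − (1 − 0.142857)^13
= 1 − 0.13480 = 0.86520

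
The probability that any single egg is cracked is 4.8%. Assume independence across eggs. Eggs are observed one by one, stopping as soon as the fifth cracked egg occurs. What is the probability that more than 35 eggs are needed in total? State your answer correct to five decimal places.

0.97512

Needing more than 35 eggs ⇔ fewer than 5 successes in the first 35. With X ~ Binomial(35, 0.048), P(Y > 35) = P(X ≤ 4).
  k=0: C(35,0)·0.048^0·0.952^35 = 0.1787694
  k=1: C(35,1)·0.048^1·0.952^34 = 0.3154754
  k=2: C(35,2)·0.048^2·0.952^33 = 0.2704075
  k=3: C(35,3)·0.048^3·0.952^32 = 0.1499739
  k=4: C(35,4)·0.048^4·0.952^31 = 0.0604937
P(X ≤ 4) = 0.9751199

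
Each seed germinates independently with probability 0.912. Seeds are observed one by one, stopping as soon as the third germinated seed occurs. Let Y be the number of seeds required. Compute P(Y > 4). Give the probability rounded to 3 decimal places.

Needing more than 4 seeds ⇔ fewer than 3 successes in the first 4. With X ~ Binomial(4, 0.912), P(Y > 4) = P(X ≤ 2).
  k=0: C(4,0)·0.912^0·0.088^4 = 0.00006
  k=1: C(4,1)·0.912^1·0.088^3 = 0.00249
  k=2: C(4,2)·0.912^2·0.088^2 = 0.03865
P(X ≤ 2) = 0.04119

0.041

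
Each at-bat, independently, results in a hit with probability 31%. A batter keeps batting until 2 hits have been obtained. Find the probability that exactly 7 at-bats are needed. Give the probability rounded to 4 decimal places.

Y = trial on which the second success occurs; negative binomial, r=2, p=0.31.
P(Y=7) = C(6,1) · p^2 · (1−p)^5
= 6 · 0.0961 · 0.1564 = 0.090182

0.0902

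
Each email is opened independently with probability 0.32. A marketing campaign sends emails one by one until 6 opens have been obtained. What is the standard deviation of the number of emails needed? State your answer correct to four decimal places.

6.3122

Y = total emails until the sixth success; negative binomial with r=6, p=0.32.
SD(Y) = √[r(1−p)/p²] = √(39.843750) = 6.312191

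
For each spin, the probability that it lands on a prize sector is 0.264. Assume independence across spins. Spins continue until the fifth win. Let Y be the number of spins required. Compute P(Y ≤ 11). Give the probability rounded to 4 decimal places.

0.1384

Finishing within 11 spins ⇔ at least 5 successes in the first 11. With X ~ Binomial(11, 0.264), P(Y ≤ 11) = 1 − P(X ≤ 4).
  k=0: C(11,0)·0.264^0·0.736^11 = 0.034329
  k=1: C(11,1)·0.264^1·0.736^10 = 0.135449
  k=2: C(11,2)·0.264^2·0.736^9 = 0.242924
  k=3: C(11,3)·0.264^3·0.736^8 = 0.261408
  k=4: C(11,4)·0.264^4·0.736^7 = 0.187532
1 − 0.861641 = 0.138359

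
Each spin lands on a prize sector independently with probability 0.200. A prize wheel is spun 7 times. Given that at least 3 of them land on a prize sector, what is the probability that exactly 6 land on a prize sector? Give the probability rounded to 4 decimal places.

X ~ Binomial(7, 0.20). Want P(X=6 | X≥3) = P(X=6) / P(X≥3).
P(X=6) = C(7,6)·0.20^6·0.80^1 = 0.000358
P(X≥3) = 1 − 0.209715 − 0.367002 − 0.275251 = 0.148032
Ratio = 0.000358 / 0.148032 = 0.002421

0.0024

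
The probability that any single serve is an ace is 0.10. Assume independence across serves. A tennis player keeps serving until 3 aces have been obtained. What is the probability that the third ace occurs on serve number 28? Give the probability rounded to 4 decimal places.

0.0252

Y = trial on which the third success occurs; negative binomial, r=3, p=0.10.
P(Y=28) = C(27,2) · p^3 · (1−p)^25
= 351 · 0.001 · 0.07179 = 0.025198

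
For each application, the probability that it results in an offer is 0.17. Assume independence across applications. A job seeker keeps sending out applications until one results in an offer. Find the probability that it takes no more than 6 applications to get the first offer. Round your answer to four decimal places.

0.6731

Y = number of applications to the first success; geometric, p = 0.17.
P(Y ≤ 6) = 1 − (1−p)^6 = 1 − 0.326940 = 0.673060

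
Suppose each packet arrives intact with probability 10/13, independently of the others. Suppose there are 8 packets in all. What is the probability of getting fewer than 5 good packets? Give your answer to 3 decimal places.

X ~ Binomial(8, 0.769231); P(X ≤ 4) = Σ C(8,k) p^k (1−p)^(8−k) over k:
  k=0: C(8,0)·0.769231^0·0.230769^8 = 0.00001
  k=1: C(8,1)·0.769231^1·0.230769^7 = 0.00021
  k=2: C(8,2)·0.769231^2·0.230769^6 = 0.00250
  k=3: C(8,3)·0.769231^3·0.230769^5 = 0.01668
  k=4: C(8,4)·0.769231^4·0.230769^4 = 0.06951
Total = 0.08892

0.089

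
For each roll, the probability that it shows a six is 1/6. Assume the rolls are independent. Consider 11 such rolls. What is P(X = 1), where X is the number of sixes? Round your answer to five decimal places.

0.29609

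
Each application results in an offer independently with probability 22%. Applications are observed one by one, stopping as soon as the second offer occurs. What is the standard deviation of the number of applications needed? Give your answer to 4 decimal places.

5.6773

Y = total applications until the second success; negative binomial with r=2, p=0.22.
SD(Y) = √[r(1−p)/p²] = √(32.231405) = 5.677271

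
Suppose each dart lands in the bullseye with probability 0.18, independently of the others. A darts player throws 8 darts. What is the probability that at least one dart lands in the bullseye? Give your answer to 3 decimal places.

0.796

P(at least one) = 1 − P(none) = 1 − (1 − 0.18)^8
= 1 − 0.20441 = 0.79559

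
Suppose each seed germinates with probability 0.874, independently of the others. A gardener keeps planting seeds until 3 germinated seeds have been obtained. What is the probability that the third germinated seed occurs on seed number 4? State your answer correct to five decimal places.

Y = trial on which the third success occurs; negative binomial, r=3, p=0.874.
P(Y=4) = C(3,2) · p^3 · (1−p)^1
= 3 · 0.66763 · 0.126 = 0.2523632

0.25236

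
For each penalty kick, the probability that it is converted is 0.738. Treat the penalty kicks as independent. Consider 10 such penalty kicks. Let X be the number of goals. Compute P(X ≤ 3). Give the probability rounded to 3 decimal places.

0.005

X ~ Binomial(10, 0.738); P(X ≤ 3) = Σ C(10,k) p^k (1−p)^(10−k) over k:
  k=0: C(10,0)·0.738^0·0.262^10 = 0.00000
  k=1: C(10,1)·0.738^1·0.262^9 = 0.00004
  k=2: C(10,2)·0.738^2·0.262^8 = 0.00054
  k=3: C(10,3)·0.738^3·0.262^7 = 0.00409
Total = 0.00468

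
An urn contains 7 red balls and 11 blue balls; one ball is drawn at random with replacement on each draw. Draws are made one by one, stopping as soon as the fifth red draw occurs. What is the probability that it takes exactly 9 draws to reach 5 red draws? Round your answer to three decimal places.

Y = trial on which the fifth success occurs; negative binomial, r=5, p=0.388889.
P(Y=9) = C(8,4) · p^5 · (1−p)^4
= 70 · 0.0088946 · 0.13947 = 0.08684

0.087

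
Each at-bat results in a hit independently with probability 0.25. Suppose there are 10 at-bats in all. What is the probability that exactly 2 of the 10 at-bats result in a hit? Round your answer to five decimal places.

0.28157

X ~ Binomial(n=10, p=0.25).
P(X=2) = C(10,2) · p^2 · (1−p)^8
= 45 · 0.0625 · 0.10011 = 0.2815676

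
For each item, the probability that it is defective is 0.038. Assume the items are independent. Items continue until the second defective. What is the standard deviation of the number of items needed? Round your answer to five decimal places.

Y = total items until the second success; negative binomial with r=2, p=0.038.
SD(Y) = √[r(1−p)/p²] = √(1332.4099723) = 36.5021913

36.50219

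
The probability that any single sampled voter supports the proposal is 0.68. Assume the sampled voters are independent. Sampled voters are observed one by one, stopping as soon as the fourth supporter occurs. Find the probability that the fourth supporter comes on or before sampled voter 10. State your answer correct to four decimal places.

Finishing within 10 sampled voters ⇔ at least 4 successes in the first 10. With X ~ Binomial(10, 0.68), P(Y ≤ 10) = 1 − P(X ≤ 3).
  k=0: C(10,0)·0.68^0·0.32^10 = 0.000011
  k=1: C(10,1)·0.68^1·0.32^9 = 0.000239
  k=2: C(10,2)·0.68^2·0.32^8 = 0.002288
  k=3: C(10,3)·0.68^3·0.32^7 = 0.012965
1 − 0.015503 = 0.984497

0.9845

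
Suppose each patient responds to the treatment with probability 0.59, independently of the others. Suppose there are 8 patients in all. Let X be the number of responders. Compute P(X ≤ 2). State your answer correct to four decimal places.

0.0563

X ~ Binomial(8, 0.59); P(X ≤ 2) = Σ C(8,k) p^k (1−p)^(8−k) over k:
  k=0: C(8,0)·0.59^0·0.41^8 = 0.000798
  k=1: C(8,1)·0.59^1·0.41^7 = 0.009192
  k=2: C(8,2)·0.59^2·0.41^6 = 0.046298
Total = 0.056289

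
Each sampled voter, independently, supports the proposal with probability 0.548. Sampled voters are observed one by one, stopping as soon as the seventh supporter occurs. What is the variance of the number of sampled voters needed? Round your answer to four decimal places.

10.5360

Y = total sampled voters until the seventh success; negative binomial with r=7, p=0.548.
Var(Y) = r(1−p)/p² = 7·0.452 / 0.548² = 10.535990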